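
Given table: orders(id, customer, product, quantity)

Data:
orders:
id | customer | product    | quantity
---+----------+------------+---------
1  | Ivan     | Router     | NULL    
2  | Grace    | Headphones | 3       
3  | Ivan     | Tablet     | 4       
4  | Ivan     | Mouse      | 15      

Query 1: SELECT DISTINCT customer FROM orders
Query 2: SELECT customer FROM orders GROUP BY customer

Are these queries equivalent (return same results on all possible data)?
Yes, equivalent

Both queries return: [('Grace',), ('Ivan',)]

Reason: Both get unique customers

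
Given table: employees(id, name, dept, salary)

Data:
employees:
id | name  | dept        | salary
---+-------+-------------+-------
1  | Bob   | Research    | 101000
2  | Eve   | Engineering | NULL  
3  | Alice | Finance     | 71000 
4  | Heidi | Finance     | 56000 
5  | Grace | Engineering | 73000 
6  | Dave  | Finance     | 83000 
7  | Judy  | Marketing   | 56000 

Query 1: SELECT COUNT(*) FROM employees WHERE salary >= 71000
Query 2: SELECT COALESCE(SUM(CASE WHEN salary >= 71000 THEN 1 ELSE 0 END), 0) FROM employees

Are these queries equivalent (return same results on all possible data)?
Yes, equivalent

Both queries return: [(4,)]

Reason: COUNT with WHERE vs conditional SUM (COALESCE handles empty-table NULL)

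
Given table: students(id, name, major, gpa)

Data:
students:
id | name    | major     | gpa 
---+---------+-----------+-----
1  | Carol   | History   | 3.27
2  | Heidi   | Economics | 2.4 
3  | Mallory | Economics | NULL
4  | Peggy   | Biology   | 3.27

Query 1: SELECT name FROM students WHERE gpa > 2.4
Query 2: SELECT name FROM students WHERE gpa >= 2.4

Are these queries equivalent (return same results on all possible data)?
No, not equivalent

Query 1 returns: [('Carol',), ('Peggy',)]
Query 2 returns: [('Carol',), ('Heidi',), ('Peggy',)]

Reason: > vs >= gives different results when gpa = 2.4 exists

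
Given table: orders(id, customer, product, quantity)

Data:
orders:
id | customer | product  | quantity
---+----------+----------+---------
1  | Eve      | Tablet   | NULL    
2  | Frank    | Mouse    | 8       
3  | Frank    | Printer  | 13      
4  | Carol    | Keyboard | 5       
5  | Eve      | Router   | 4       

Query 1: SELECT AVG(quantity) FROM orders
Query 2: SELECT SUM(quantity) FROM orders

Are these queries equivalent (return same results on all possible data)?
No, not equivalent

Query 1 returns: [(7.5,)]
Query 2 returns: [(30,)]

Reason: AVG vs SUM give different aggregate values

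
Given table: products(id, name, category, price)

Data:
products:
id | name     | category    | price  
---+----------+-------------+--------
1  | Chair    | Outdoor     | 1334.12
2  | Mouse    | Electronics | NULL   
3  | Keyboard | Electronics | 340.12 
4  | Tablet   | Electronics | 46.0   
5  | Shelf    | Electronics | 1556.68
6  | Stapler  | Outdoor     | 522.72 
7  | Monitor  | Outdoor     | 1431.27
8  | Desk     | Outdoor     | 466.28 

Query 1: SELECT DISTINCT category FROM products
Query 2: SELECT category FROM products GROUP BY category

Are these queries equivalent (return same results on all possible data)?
Yes, equivalent

Both queries return: [('Electronics',), ('Outdoor',)]

Reason: Both get unique categorys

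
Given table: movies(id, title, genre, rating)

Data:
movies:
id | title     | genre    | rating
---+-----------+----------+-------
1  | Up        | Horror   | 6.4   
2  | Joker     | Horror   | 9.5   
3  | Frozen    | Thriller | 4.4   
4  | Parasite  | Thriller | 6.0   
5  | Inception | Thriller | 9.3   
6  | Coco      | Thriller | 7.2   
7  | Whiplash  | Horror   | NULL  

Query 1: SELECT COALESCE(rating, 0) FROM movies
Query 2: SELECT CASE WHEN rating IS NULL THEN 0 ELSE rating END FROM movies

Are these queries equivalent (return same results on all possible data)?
Yes, equivalent

Both queries return: [(0,), (4.4,), (6.0,), (6.4,), (7.2,), (9.3,), (9.5,)]

Reason: COALESCE vs CASE for NULL handling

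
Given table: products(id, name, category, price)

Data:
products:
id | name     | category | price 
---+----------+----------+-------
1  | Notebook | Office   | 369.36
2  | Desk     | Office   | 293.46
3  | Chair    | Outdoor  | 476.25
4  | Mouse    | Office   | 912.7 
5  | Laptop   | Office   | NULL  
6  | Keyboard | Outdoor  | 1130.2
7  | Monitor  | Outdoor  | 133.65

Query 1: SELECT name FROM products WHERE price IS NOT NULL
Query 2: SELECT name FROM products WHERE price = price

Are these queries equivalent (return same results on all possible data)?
Yes, equivalent

Both queries return: [('Chair',), ('Desk',), ('Keyboard',), ('Monitor',), ('Mouse',), ('Notebook',)]

Reason: IS NOT NULL vs self-equality (both exclude NULLs)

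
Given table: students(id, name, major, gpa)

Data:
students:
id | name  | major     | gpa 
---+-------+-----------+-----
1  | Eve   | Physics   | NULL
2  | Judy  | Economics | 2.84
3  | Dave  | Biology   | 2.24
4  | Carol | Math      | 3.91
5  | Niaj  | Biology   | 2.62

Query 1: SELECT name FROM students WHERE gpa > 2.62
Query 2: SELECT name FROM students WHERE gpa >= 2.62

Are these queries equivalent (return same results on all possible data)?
No, not equivalent

Query 1 returns: [('Judy',), ('Carol',)]
Query 2 returns: [('Judy',), ('Carol',), ('Niaj',)]

Reason: > vs >= gives different results when gpa = 2.62 exists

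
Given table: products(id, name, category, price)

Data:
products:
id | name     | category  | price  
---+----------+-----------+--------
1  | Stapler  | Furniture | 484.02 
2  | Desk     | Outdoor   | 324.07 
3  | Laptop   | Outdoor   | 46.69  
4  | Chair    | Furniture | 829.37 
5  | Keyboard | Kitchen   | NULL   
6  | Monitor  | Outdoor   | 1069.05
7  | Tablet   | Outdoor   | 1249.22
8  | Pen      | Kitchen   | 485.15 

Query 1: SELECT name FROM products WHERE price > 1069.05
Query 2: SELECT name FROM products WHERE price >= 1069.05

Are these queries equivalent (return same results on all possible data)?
No, not equivalent

Query 1 returns: [('Tablet',)]
Query 2 returns: [('Monitor',), ('Tablet',)]

Reason: > vs >= gives different results when price = 1069.05 exists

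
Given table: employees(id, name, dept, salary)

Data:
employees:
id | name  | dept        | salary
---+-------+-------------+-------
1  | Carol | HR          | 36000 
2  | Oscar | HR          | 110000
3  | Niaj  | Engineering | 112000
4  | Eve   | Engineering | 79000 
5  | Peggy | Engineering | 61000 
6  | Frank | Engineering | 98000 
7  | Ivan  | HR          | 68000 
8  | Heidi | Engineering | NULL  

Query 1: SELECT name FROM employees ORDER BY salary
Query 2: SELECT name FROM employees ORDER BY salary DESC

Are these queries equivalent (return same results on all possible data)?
No, not equivalent

Query 1 returns: [('Heidi',), ('Carol',), ('Peggy',), ('Ivan',), ('Eve',), ('Frank',), ('Oscar',), ('Niaj',)]
Query 2 returns: [('Niaj',), ('Oscar',), ('Frank',), ('Eve',), ('Ivan',), ('Peggy',), ('Carol',), ('Heidi',)]

Reason: ASC vs DESC gives opposite ordering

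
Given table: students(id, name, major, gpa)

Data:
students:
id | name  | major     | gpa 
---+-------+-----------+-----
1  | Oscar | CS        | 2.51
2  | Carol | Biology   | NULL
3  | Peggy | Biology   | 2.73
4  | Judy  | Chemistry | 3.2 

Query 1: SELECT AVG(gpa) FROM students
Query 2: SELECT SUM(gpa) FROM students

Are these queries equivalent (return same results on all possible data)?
No, not equivalent

Query 1 returns: [(2.813333333333333,)]
Query 2 returns: [(8.44,)]

Reason: AVG vs SUM give different aggregate values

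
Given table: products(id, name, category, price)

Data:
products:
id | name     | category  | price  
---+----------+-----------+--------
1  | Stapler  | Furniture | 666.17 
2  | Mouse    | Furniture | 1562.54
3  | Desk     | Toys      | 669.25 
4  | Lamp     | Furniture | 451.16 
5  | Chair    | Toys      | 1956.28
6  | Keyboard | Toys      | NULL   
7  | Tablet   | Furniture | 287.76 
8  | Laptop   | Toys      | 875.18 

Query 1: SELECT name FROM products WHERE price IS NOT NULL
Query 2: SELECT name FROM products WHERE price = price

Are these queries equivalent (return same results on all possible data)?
Yes, equivalent

Both queries return: [('Chair',), ('Desk',), ('Lamp',), ('Laptop',), ('Mouse',), ('Stapler',), ('Tablet',)]

Reason: IS NOT NULL vs self-equality (both exclude NULLs)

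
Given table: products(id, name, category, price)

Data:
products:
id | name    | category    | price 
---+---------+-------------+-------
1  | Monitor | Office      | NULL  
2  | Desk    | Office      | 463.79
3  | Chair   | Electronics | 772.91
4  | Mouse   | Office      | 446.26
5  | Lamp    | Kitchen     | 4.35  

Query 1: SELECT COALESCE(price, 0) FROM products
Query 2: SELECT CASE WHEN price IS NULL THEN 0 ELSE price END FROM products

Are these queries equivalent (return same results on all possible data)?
Yes, equivalent

Both queries return: [(0,), (4.35,), (446.26,), (463.79,), (772.91,)]

Reason: COALESCE vs CASE for NULL handling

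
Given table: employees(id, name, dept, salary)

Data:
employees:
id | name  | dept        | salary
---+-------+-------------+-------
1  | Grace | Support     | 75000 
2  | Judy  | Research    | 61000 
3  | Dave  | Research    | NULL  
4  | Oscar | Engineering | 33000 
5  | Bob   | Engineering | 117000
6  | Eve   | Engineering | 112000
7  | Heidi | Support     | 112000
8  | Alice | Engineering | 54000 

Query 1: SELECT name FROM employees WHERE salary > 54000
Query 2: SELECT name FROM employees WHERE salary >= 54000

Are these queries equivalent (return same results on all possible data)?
No, not equivalent

Query 1 returns: [('Grace',), ('Judy',), ('Bob',), ('Eve',), ('Heidi',)]
Query 2 returns: [('Grace',), ('Judy',), ('Bob',), ('Eve',), ('Heidi',), ('Alice',)]

Reason: > vs >= gives different results when salary = 54000 exists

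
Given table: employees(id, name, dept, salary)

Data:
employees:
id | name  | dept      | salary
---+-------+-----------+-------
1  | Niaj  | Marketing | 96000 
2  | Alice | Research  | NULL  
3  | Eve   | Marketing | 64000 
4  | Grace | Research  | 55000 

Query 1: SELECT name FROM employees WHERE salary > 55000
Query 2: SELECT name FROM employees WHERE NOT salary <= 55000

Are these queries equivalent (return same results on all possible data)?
Yes, equivalent

Both queries return: [('Eve',), ('Niaj',)]

Reason: Both filter salary > 55000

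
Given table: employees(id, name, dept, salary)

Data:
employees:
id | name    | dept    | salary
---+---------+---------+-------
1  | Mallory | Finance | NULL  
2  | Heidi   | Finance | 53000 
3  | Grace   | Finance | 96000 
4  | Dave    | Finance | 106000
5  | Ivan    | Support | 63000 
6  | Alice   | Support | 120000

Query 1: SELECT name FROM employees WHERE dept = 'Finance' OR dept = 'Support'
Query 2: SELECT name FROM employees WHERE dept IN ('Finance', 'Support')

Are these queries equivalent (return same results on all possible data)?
Yes, equivalent

Both queries return: [('Alice',), ('Dave',), ('Grace',), ('Heidi',), ('Ivan',), ('Mallory',)]

Reason: OR vs IN are equivalent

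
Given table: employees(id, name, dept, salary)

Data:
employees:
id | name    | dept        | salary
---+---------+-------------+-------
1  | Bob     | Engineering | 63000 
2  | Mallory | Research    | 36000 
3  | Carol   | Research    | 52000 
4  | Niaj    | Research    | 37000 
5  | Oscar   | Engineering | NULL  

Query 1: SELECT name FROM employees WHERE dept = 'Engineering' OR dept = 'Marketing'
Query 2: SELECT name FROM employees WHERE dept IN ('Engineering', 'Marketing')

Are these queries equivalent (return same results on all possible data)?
Yes, equivalent

Both queries return: [('Bob',), ('Oscar',)]

Reason: OR vs IN are equivalent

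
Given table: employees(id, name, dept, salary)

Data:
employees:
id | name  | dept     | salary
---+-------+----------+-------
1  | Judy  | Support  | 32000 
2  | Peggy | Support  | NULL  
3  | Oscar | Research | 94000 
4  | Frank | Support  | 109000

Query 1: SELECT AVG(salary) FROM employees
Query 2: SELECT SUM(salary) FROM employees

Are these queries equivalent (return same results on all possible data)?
No, not equivalent

Query 1 returns: [(78333.33333333333,)]
Query 2 returns: [(235000,)]

Reason: AVG vs SUM give different aggregate values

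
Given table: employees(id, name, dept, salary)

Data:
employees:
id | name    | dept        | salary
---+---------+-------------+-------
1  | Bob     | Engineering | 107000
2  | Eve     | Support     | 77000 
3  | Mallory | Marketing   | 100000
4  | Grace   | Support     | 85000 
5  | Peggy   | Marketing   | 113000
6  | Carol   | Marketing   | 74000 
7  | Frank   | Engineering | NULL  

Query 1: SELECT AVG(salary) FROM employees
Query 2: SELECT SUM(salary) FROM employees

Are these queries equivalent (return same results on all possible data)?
No, not equivalent

Query 1 returns: [(92666.66666666667,)]
Query 2 returns: [(556000,)]

Reason: AVG vs SUM give different aggregate values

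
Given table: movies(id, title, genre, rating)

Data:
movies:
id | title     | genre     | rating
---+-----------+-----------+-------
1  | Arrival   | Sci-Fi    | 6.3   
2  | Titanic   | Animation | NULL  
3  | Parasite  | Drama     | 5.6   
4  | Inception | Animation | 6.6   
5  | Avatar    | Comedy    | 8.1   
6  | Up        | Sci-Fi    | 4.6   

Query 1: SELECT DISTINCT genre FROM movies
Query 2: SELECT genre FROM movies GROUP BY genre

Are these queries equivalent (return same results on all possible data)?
Yes, equivalent

Both queries return: [('Animation',), ('Comedy',), ('Drama',), ('Sci-Fi',)]

Reason: Both get unique genres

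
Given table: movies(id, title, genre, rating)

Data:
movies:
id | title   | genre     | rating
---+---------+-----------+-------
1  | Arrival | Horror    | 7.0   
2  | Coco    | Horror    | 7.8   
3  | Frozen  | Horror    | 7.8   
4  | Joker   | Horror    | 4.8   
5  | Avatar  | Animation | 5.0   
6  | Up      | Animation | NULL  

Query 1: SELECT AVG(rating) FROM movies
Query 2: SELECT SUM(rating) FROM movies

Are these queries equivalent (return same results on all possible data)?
No, not equivalent

Query 1 returns: [(6.4799999999999995,)]
Query 2 returns: [(32.4,)]

Reason: AVG vs SUM give different aggregate values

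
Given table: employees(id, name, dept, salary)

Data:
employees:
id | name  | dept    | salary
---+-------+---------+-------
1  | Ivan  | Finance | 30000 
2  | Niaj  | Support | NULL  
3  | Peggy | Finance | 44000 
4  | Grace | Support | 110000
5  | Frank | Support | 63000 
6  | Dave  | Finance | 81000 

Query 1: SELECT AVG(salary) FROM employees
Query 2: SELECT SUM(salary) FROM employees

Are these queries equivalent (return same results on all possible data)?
No, not equivalent

Query 1 returns: [(65600.0,)]
Query 2 returns: [(328000,)]

Reason: AVG vs SUM give different aggregate values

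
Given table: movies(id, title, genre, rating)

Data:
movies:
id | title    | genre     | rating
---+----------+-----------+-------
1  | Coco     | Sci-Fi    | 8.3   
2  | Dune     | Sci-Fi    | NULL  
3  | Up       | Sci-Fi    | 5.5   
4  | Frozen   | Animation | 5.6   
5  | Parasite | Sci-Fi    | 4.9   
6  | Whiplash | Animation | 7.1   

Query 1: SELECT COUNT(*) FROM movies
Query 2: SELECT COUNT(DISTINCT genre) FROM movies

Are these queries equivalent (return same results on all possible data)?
No, not equivalent

Query 1 returns: [(6,)]
Query 2 returns: [(2,)]

Reason: COUNT(*) counts rows, COUNT(DISTINCT genre) counts unique genres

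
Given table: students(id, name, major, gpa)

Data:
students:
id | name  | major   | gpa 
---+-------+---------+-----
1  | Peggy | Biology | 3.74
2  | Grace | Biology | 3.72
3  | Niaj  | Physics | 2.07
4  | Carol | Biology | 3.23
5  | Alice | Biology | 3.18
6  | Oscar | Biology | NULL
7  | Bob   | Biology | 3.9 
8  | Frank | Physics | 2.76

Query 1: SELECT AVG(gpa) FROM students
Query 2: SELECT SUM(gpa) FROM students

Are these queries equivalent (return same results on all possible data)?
No, not equivalent

Query 1 returns: [(3.2285714285714286,)]
Query 2 returns: [(22.6,)]

Reason: AVG vs SUM give different aggregate values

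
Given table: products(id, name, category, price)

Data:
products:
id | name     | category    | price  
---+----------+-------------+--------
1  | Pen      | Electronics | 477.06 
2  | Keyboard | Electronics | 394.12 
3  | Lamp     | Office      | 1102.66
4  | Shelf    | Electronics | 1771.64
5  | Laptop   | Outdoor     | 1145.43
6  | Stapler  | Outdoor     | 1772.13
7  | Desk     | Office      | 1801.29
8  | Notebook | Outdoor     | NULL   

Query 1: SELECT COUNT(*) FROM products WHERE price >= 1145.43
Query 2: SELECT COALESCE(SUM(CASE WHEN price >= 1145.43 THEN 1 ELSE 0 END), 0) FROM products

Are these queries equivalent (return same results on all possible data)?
Yes, equivalent

Both queries return: [(4,)]

Reason: COUNT with WHERE vs conditional SUM (COALESCE handles empty-table NULL)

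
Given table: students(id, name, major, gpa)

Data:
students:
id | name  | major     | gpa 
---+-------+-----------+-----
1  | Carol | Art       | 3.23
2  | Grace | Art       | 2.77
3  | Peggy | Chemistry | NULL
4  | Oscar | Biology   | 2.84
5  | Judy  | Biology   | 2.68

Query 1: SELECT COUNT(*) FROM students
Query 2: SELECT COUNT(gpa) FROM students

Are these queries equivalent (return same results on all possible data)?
No, not equivalent

Query 1 returns: [(5,)]
Query 2 returns: [(4,)]

Reason: COUNT(*) includes NULLs, COUNT(column) excludes them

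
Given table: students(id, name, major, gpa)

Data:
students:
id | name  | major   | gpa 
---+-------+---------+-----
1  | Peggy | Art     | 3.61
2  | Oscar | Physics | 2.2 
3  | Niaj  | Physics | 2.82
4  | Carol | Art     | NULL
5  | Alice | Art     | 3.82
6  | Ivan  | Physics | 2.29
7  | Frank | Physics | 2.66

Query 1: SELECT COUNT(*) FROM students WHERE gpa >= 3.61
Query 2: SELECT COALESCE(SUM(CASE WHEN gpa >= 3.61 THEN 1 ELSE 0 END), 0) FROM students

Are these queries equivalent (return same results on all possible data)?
Yes, equivalent

Both queries return: [(2,)]

Reason: COUNT with WHERE vs conditional SUM (COALESCE handles empty-table NULL)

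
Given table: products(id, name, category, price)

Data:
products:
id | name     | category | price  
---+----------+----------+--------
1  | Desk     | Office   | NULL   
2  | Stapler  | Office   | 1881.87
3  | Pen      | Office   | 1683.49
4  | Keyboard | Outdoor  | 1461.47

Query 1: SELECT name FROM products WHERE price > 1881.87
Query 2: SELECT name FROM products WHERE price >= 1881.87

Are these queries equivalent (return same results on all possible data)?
No, not equivalent

Query 1 returns: []
Query 2 returns: [('Stapler',)]

Reason: > vs >= gives different results when price = 1881.87 exists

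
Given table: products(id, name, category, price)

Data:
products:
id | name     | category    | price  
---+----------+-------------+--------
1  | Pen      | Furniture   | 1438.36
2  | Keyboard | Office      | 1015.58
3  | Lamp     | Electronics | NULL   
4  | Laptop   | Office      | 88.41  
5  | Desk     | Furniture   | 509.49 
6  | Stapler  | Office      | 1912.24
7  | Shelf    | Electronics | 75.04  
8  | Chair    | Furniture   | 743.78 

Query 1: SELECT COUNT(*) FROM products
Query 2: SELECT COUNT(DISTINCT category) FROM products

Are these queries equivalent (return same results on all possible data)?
No, not equivalent

Query 1 returns: [(8,)]
Query 2 returns: [(3,)]

Reason: COUNT(*) counts rows, COUNT(DISTINCT category) counts unique categorys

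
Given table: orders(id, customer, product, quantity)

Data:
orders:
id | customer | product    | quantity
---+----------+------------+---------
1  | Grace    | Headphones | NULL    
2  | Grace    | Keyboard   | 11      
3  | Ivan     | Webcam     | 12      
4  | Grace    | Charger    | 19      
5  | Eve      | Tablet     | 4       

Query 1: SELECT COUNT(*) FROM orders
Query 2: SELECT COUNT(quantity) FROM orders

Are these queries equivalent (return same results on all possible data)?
No, not equivalent

Query 1 returns: [(5,)]
Query 2 returns: [(4,)]

Reason: COUNT(*) includes NULLs, COUNT(column) excludes them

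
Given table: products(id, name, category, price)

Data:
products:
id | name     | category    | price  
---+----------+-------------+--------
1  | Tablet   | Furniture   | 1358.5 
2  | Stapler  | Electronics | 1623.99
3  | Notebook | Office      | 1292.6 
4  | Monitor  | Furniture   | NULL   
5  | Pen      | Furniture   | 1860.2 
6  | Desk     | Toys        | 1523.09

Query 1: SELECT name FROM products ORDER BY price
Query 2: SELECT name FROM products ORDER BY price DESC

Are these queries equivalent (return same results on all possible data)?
No, not equivalent

Query 1 returns: [('Monitor',), ('Notebook',), ('Tablet',), ('Desk',), ('Stapler',), ('Pen',)]
Query 2 returns: [('Pen',), ('Stapler',), ('Desk',), ('Tablet',), ('Notebook',), ('Monitor',)]

Reason: ASC vs DESC gives opposite ordering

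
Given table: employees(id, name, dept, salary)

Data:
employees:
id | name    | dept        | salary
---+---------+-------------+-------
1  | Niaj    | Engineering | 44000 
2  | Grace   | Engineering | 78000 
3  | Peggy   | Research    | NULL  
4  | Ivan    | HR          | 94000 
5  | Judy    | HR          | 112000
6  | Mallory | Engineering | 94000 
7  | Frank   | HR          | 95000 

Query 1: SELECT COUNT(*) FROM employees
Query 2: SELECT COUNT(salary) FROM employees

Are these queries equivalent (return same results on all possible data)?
No, not equivalent

Query 1 returns: [(7,)]
Query 2 returns: [(6,)]

Reason: COUNT(*) includes NULLs, COUNT(column) excludes them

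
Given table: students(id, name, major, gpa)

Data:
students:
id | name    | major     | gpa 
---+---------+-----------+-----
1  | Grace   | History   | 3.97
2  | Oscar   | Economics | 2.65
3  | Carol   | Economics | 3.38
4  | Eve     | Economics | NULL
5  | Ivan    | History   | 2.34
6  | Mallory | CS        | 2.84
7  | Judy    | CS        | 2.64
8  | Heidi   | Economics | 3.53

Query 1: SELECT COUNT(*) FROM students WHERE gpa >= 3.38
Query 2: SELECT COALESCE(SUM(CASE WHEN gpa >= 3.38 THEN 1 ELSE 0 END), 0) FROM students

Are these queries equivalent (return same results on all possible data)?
Yes, equivalent

Both queries return: [(3,)]

Reason: COUNT with WHERE vs conditional SUM (COALESCE handles empty-table NULL)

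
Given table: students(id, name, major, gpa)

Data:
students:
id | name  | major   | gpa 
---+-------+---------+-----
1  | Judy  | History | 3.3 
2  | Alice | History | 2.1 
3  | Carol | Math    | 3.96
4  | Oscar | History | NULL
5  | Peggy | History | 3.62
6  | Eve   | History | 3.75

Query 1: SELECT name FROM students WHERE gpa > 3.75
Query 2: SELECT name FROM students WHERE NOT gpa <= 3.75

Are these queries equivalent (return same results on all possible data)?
Yes, equivalent

Both queries return: [('Carol',)]

Reason: Both filter gpa > 3.75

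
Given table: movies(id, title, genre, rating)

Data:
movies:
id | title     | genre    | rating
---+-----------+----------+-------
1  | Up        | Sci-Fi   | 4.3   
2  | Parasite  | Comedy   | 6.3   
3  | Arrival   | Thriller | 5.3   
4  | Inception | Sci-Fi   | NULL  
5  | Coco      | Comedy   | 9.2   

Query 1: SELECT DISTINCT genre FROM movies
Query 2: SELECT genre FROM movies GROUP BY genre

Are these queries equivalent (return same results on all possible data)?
Yes, equivalent

Both queries return: [('Comedy',), ('Sci-Fi',), ('Thriller',)]

Reason: Both get unique genres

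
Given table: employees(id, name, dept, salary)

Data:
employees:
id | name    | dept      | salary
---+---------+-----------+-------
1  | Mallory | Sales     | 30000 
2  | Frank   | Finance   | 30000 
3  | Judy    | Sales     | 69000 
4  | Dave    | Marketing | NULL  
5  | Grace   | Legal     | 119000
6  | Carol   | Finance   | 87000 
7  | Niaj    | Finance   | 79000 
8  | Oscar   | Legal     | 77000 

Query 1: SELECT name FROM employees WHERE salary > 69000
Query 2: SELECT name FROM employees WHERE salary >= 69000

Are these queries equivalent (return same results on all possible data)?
No, not equivalent

Query 1 returns: [('Grace',), ('Carol',), ('Niaj',), ('Oscar',)]
Query 2 returns: [('Judy',), ('Grace',), ('Carol',), ('Niaj',), ('Oscar',)]

Reason: > vs >= gives different results when salary = 69000 exists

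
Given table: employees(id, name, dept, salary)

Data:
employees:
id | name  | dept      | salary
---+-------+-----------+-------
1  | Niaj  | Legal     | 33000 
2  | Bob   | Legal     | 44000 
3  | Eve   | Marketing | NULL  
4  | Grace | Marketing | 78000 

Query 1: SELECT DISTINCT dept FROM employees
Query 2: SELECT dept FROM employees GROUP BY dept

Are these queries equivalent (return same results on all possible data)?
Yes, equivalent

Both queries return: [('Legal',), ('Marketing',)]

Reason: Both get unique depts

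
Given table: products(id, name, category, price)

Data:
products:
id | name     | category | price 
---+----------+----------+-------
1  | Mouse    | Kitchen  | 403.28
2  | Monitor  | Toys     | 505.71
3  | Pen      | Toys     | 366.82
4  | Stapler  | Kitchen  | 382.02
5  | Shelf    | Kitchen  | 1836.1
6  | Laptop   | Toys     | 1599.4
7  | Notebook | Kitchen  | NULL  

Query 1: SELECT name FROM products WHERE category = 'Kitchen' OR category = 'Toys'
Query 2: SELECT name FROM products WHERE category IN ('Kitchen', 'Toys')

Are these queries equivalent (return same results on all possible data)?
Yes, equivalent

Both queries return: [('Laptop',), ('Monitor',), ('Mouse',), ('Notebook',), ('Pen',), ('Shelf',), ('Stapler',)]

Reason: OR vs IN are equivalent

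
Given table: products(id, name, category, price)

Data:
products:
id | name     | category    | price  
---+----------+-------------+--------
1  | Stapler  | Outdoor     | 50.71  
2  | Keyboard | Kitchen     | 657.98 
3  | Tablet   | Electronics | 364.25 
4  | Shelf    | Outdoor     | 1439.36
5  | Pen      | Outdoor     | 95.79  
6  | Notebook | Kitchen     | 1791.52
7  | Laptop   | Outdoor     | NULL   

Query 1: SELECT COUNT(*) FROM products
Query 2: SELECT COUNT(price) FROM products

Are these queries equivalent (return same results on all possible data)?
No, not equivalent

Query 1 returns: [(7,)]
Query 2 returns: [(6,)]

Reason: COUNT(*) includes NULLs, COUNT(column) excludes them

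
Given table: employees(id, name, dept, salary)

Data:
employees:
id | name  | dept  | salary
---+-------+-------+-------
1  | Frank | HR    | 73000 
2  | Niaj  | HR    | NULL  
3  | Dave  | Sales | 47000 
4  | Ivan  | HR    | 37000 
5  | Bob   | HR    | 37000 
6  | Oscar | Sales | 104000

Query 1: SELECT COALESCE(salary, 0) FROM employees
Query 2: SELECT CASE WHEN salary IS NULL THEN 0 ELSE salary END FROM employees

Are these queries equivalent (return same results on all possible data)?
Yes, equivalent

Both queries return: [(0,), (37000,), (37000,), (47000,), (73000,), (104000,)]

Reason: COALESCE vs CASE for NULL handling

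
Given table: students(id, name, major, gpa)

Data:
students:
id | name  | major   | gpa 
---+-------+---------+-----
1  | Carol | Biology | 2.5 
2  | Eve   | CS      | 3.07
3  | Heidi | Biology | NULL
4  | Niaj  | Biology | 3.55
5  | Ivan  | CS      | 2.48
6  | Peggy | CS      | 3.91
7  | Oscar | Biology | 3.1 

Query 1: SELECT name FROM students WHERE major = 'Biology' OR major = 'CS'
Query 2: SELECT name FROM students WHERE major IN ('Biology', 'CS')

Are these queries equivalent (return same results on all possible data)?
Yes, equivalent

Both queries return: [('Carol',), ('Eve',), ('Heidi',), ('Ivan',), ('Niaj',), ('Oscar',), ('Peggy',)]

Reason: OR vs IN are equivalent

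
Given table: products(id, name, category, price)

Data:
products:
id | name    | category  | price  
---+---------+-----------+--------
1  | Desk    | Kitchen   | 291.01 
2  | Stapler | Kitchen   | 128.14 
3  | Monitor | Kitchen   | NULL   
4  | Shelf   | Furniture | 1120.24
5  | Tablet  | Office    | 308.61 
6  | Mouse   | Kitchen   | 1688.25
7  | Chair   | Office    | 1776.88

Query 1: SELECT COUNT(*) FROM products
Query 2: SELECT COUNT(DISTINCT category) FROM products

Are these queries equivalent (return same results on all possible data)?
No, not equivalent

Query 1 returns: [(7,)]
Query 2 returns: [(3,)]

Reason: COUNT(*) counts rows, COUNT(DISTINCT category) counts unique categorys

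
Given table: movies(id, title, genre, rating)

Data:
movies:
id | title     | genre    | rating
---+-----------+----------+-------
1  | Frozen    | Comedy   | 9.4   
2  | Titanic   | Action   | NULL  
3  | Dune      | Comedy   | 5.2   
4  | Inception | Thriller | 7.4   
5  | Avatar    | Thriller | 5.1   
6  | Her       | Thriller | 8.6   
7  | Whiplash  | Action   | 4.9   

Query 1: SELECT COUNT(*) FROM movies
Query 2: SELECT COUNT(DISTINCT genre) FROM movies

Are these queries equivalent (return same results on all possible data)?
No, not equivalent

Query 1 returns: [(7,)]
Query 2 returns: [(3,)]

Reason: COUNT(*) counts rows, COUNT(DISTINCT genre) counts unique genres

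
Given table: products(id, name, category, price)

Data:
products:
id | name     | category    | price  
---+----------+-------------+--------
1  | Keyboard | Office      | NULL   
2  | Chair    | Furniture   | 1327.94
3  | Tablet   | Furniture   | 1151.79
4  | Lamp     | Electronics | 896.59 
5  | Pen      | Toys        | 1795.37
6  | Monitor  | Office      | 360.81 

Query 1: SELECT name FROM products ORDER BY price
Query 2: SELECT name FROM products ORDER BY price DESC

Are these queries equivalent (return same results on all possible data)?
No, not equivalent

Query 1 returns: [('Keyboard',), ('Monitor',), ('Lamp',), ('Tablet',), ('Chair',), ('Pen',)]
Query 2 returns: [('Pen',), ('Chair',), ('Tablet',), ('Lamp',), ('Monitor',), ('Keyboard',)]

Reason: ASC vs DESC gives opposite ordering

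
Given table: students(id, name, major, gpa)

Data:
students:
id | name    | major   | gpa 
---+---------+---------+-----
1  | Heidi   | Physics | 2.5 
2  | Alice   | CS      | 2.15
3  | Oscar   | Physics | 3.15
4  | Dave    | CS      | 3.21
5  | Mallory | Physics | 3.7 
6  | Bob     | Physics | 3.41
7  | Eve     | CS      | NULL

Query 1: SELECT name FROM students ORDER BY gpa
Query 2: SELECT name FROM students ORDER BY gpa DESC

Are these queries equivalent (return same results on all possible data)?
No, not equivalent

Query 1 returns: [('Eve',), ('Alice',), ('Heidi',), ('Oscar',), ('Dave',), ('Bob',), ('Mallory',)]
Query 2 returns: [('Mallory',), ('Bob',), ('Dave',), ('Oscar',), ('Heidi',), ('Alice',), ('Eve',)]

Reason: ASC vs DESC gives opposite ordering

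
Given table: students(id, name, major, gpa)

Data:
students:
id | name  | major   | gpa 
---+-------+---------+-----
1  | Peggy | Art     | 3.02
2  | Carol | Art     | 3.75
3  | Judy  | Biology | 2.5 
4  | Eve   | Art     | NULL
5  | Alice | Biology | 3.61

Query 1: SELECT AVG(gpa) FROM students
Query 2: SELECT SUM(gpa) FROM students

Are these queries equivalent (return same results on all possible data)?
No, not equivalent

Query 1 returns: [(3.2199999999999998,)]
Query 2 returns: [(12.879999999999999,)]

Reason: AVG vs SUM give different aggregate values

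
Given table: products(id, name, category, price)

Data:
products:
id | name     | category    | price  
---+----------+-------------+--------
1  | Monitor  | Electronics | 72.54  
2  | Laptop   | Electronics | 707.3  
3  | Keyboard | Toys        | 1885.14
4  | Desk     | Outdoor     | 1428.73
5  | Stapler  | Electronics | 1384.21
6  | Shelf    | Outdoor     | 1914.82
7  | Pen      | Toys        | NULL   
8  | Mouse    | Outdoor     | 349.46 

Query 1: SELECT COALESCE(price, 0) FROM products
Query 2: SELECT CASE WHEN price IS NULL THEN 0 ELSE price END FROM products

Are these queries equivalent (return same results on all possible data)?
Yes, equivalent

Both queries return: [(0,), (72.54,), (349.46,), (707.3,), (1384.21,), (1428.73,), (1885.14,), (1914.82,)]

Reason: COALESCE vs CASE for NULL handling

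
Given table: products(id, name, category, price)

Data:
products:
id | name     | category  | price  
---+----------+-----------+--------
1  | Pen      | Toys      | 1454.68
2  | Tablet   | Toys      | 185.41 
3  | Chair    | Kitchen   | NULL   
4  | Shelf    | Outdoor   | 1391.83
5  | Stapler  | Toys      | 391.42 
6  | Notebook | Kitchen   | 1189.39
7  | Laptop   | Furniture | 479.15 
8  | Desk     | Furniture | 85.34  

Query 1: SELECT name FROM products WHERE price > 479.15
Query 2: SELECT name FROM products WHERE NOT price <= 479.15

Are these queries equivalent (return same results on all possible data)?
Yes, equivalent

Both queries return: [('Notebook',), ('Pen',), ('Shelf',)]

Reason: Both filter price > 479.15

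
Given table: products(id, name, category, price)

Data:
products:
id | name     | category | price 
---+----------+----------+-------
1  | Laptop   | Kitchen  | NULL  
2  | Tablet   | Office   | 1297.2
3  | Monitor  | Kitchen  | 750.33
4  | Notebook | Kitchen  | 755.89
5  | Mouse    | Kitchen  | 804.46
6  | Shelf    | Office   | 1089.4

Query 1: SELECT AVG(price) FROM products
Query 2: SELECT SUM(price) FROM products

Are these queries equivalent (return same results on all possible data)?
No, not equivalent

Query 1 returns: [(939.4560000000001,)]
Query 2 returns: [(4697.280000000001,)]

Reason: AVG vs SUM give different aggregate values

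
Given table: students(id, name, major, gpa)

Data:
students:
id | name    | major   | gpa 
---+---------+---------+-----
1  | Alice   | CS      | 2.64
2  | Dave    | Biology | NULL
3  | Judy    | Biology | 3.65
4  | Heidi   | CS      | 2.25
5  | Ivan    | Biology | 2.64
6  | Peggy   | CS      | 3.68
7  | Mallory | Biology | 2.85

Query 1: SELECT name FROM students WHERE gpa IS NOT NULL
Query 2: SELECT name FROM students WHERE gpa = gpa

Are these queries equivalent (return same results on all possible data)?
Yes, equivalent

Both queries return: [('Alice',), ('Heidi',), ('Ivan',), ('Judy',), ('Mallory',), ('Peggy',)]

Reason: IS NOT NULL vs self-equality (both exclude NULLs)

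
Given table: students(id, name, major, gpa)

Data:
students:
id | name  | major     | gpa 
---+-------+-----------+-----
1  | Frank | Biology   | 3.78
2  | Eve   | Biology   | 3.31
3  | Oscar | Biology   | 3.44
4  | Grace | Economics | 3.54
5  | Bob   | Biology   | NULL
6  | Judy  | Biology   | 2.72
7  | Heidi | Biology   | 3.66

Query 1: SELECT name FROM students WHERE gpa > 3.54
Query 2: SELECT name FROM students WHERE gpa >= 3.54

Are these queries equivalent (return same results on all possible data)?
No, not equivalent

Query 1 returns: [('Frank',), ('Heidi',)]
Query 2 returns: [('Frank',), ('Grace',), ('Heidi',)]

Reason: > vs >= gives different results when gpa = 3.54 exists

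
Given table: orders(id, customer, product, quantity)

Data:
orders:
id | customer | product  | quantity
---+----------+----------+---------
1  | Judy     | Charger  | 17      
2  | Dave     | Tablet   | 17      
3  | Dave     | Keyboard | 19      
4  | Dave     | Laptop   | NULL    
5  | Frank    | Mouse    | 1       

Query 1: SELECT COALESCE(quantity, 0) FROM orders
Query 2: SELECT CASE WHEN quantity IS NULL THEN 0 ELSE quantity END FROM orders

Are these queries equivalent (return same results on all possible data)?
Yes, equivalent

Both queries return: [(0,), (1,), (17,), (17,), (19,)]

Reason: COALESCE vs CASE for NULL handling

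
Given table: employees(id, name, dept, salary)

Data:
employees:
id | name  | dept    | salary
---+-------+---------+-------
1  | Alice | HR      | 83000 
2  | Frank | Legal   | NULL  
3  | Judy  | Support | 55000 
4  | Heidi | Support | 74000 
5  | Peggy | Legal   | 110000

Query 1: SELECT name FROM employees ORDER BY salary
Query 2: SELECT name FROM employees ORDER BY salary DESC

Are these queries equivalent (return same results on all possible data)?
No, not equivalent

Query 1 returns: [('Frank',), ('Judy',), ('Heidi',), ('Alice',), ('Peggy',)]
Query 2 returns: [('Peggy',), ('Alice',), ('Heidi',), ('Judy',), ('Frank',)]

Reason: ASC vs DESC gives opposite ordering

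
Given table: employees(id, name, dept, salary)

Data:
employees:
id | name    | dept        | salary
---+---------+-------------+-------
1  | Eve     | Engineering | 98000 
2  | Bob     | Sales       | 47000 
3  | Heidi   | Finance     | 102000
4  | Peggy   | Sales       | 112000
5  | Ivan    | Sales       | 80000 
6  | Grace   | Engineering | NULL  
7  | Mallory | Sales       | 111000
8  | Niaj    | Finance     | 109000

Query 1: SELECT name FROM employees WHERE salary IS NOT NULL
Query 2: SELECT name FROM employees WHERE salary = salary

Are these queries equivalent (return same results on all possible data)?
Yes, equivalent

Both queries return: [('Bob',), ('Eve',), ('Heidi',), ('Ivan',), ('Mallory',), ('Niaj',), ('Peggy',)]

Reason: IS NOT NULL vs self-equality (both exclude NULLs)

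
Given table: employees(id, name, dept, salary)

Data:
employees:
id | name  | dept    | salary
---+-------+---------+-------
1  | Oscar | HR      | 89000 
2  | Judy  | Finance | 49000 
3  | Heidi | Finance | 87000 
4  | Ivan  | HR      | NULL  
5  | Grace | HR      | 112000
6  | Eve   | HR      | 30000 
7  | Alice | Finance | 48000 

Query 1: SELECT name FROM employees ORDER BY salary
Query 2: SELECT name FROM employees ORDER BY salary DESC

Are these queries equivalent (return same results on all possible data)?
No, not equivalent

Query 1 returns: [('Ivan',), ('Eve',), ('Alice',), ('Judy',), ('Heidi',), ('Oscar',), ('Grace',)]
Query 2 returns: [('Grace',), ('Oscar',), ('Heidi',), ('Judy',), ('Alice',), ('Eve',), ('Ivan',)]

Reason: ASC vs DESC gives opposite ordering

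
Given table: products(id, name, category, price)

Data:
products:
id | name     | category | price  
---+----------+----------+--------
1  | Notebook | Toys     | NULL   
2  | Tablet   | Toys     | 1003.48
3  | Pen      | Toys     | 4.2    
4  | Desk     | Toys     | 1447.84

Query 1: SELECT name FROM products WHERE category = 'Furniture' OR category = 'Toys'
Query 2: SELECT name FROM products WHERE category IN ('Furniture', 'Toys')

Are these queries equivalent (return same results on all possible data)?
Yes, equivalent

Both queries return: [('Desk',), ('Notebook',), ('Pen',), ('Tablet',)]

Reason: OR vs IN are equivalent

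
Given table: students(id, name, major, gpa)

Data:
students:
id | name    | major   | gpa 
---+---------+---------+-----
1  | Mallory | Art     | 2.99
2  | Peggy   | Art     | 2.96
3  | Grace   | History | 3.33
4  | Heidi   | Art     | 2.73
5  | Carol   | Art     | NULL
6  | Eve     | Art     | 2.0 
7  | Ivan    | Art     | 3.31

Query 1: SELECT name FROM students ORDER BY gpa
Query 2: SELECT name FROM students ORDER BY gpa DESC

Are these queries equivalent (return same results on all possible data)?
No, not equivalent

Query 1 returns: [('Carol',), ('Eve',), ('Heidi',), ('Peggy',), ('Mallory',), ('Ivan',), ('Grace',)]
Query 2 returns: [('Grace',), ('Ivan',), ('Mallory',), ('Peggy',), ('Heidi',), ('Eve',), ('Carol',)]

Reason: ASC vs DESC gives opposite ordering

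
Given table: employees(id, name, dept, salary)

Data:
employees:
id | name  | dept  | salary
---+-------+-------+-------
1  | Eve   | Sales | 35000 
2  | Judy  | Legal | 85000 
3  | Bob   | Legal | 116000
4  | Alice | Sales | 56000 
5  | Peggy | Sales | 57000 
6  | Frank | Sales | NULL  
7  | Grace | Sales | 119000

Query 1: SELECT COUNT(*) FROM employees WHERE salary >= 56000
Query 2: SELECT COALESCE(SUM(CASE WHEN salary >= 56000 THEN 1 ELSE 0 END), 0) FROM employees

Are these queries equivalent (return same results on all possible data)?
Yes, equivalent

Both queries return: [(5,)]

Reason: COUNT with WHERE vs conditional SUM (COALESCE handles empty-table NULL)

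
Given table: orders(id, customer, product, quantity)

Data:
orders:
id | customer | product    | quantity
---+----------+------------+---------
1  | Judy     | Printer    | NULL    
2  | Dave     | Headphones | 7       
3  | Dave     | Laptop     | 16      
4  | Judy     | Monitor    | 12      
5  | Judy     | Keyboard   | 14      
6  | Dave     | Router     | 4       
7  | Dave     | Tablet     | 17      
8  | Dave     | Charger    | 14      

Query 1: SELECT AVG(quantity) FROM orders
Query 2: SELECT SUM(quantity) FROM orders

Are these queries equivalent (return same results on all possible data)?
No, not equivalent

Query 1 returns: [(12.0,)]
Query 2 returns: [(84,)]

Reason: AVG vs SUM give different aggregate values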